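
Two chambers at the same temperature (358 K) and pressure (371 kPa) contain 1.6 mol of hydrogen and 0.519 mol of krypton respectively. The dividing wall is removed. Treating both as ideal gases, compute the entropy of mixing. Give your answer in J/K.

ΔS_mix = 9.81 J/K

Mole fractions: x_A = 1.6/2.12 = 0.755, x_B = 0.245.
ΔS_mix = −R(n_A ln x_A + n_B ln x_B) = −8.314 × (1.6 ln 0.755 + 0.519 ln 0.245) = 9.81 J/K.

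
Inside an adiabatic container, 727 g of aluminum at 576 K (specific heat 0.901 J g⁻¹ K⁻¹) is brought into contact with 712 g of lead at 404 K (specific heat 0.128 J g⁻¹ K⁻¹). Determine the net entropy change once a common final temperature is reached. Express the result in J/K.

Energy balance: T_f = (m₁c₁T₁ + m₂c₂T₂)/(m₁c₁ + m₂c₂) = 554.99 K.
ΔS₁ = m₁c₁ ln(T_f/T₁) = 655.027 × ln(554.99/576) = -24.34 J/K.
ΔS₂ = m₂c₂ ln(T_f/T₂) = 91.136 × ln(554.99/404) = 28.94 J/K.
ΔS_total = -24.34 + 28.94 = 4.6 J/K.

ΔS_total = 4.6 J/K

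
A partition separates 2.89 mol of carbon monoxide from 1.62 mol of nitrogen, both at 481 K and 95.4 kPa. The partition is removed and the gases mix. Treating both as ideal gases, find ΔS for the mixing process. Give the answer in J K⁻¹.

ΔS_mix = 24.5 J/K

Mole fractions: x_A = 2.89/4.51 = 0.641, x_B = 0.359.
ΔS_mix = −R(n_A ln x_A + n_B ln x_B) = −8.314 × (2.89 ln 0.641 + 1.62 ln 0.359) = 24.5 J/K.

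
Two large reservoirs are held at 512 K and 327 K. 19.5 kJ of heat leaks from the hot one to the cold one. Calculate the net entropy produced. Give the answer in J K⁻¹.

ΔS_hot = −Q/T_H = −19500/512 = -38.09 J/K and ΔS_cold = +Q/T_C = 19500/327 = 59.63 J/K.
ΔS_total = -38.09 + 59.63 = 21.5 J/K, positive as the second law requires.

ΔS_total = 21.5 J/K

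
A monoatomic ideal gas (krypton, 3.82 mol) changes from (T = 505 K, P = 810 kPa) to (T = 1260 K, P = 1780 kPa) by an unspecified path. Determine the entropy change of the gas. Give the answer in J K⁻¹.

ΔS = 47.6 J/K

ΔS = nC_p ln(T₂/T₁) − nR ln(P₂/P₁), with C_p = 5R/2 = 20.79 J mol⁻¹ K⁻¹ for a monoatomic ideal gas.
ΔS = 3.82 × [20.79 × ln(1260/505) − 8.314 × ln(1780/810)] = 47.6 J/K.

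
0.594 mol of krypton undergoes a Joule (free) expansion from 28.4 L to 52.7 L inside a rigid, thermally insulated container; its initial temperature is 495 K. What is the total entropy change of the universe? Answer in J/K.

For an ideal gas in free expansion Q = 0 and W = 0, so T is unchanged.
Entropy is a state function; using a reversible isothermal path, ΔS_gas = nR ln(V₂/V₁) = 0.594 × 8.314 × ln(52.7/28.4) = 3.05 J/K.
The insulated surroundings exchange no heat, so ΔS_surr = 0 and ΔS_universe = ΔS_gas.

ΔS_universe = 3.05 J/K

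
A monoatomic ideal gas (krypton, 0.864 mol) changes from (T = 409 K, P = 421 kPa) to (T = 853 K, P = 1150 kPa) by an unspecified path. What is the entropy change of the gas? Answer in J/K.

ΔS = 5.98 J/K

ΔS = nC_p ln(T₂/T₁) − nR ln(P₂/P₁), with C_p = 5R/2 = 20.79 J mol⁻¹ K⁻¹ for a monoatomic ideal gas.
ΔS = 0.864 × [20.79 × ln(853/409) − 8.314 × ln(1150/421)] = 5.98 J/K.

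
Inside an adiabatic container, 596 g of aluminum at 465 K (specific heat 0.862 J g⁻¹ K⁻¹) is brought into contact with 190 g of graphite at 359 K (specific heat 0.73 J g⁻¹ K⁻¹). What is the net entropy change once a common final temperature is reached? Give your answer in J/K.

Energy balance: T_f = (m₁c₁T₁ + m₂c₂T₂)/(m₁c₁ + m₂c₂) = 442.47 K.
ΔS₁ = m₁c₁ ln(T_f/T₁) = 513.752 × ln(442.47/465) = -25.52 J/K.
ΔS₂ = m₂c₂ ln(T_f/T₂) = 138.7 × ln(442.47/359) = 28.99 J/K.
ΔS_total = -25.52 + 28.99 = 3.47 J/K.

ΔS_total = 3.47 J/K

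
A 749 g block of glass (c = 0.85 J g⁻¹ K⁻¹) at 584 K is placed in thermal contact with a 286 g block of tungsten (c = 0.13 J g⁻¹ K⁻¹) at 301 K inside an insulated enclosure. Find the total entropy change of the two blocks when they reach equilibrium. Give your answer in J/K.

Energy balance: T_f = (m₁c₁T₁ + m₂c₂T₂)/(m₁c₁ + m₂c₂) = 568.38 K.
ΔS₁ = m₁c₁ ln(T_f/T₁) = 636.65 × ln(568.38/584) = -17.25 J/K.
ΔS₂ = m₂c₂ ln(T_f/T₂) = 37.18 × ln(568.38/301) = 23.63 J/K.
ΔS_total = -17.25 + 23.63 = 6.38 J/K.

ΔS_total = 6.38 J/K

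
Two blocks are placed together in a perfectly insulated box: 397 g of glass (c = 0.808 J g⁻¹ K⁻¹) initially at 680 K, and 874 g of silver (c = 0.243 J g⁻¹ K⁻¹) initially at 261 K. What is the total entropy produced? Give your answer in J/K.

ΔS_total = 53.2 J/K

Energy balance: T_f = (m₁c₁T₁ + m₂c₂T₂)/(m₁c₁ + m₂c₂) = 513.09 K.
ΔS₁ = m₁c₁ ln(T_f/T₁) = 320.776 × ln(513.09/680) = -90.342 J/K.
ΔS₂ = m₂c₂ ln(T_f/T₂) = 212.382 × ln(513.09/261) = 143.56 J/K.
ΔS_total = -90.342 + 143.56 = 53.2 J/K.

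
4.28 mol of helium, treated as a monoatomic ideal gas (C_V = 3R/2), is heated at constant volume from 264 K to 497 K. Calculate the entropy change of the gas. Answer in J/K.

At constant volume, ΔS = nC_V ln(T₂/T₁) with C_V = 3R/2 = 12.47 J mol⁻¹ K⁻¹.
ΔS = 4.28 × 12.47 × ln(497/264) = 33.8 J/K.

ΔS = 33.8 J/K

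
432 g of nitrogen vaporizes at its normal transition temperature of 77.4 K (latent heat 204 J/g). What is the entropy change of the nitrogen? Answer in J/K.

Heat absorbed by the substance: Q = mL = 432 × 204 = 88128 J.
At constant T, ΔS = Q_rev/T = 88128 / 77.4 = 1140 J/K.

ΔS = 1140 J/K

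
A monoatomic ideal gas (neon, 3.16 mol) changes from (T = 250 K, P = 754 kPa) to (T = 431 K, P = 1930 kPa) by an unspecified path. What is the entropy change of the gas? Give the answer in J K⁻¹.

ΔS = nC_p ln(T₂/T₁) − nR ln(P₂/P₁), with C_p = 5R/2 = 20.79 J mol⁻¹ K⁻¹ for a monoatomic ideal gas.
ΔS = 3.16 × [20.79 × ln(431/250) − 8.314 × ln(1930/754)] = 11.1 J/K.

ΔS = 11.1 J/K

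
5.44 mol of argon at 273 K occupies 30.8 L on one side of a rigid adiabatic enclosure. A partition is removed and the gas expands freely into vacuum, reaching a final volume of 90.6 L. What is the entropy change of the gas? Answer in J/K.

For an ideal gas in free expansion Q = 0 and W = 0, so T is unchanged.
Entropy is a state function; using a reversible isothermal path, ΔS_gas = nR ln(V₂/V₁) = 5.44 × 8.314 × ln(90.6/30.8) = 48.8 J/K.

ΔS_gas = 48.8 J/K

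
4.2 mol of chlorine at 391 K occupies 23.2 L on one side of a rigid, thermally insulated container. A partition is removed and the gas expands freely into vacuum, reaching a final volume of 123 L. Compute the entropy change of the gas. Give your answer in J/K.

ΔS_gas = 58.2 J/K

For an ideal gas in free expansion Q = 0 and W = 0, so T is unchanged.
Entropy is a state function; using a reversible isothermal path, ΔS_gas = nR ln(V₂/V₁) = 4.2 × 8.314 × ln(123/23.2) = 58.2 J/K.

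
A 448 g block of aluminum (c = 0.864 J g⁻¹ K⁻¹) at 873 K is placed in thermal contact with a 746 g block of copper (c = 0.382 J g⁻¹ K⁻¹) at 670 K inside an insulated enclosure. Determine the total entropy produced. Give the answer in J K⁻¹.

Energy balance: T_f = (m₁c₁T₁ + m₂c₂T₂)/(m₁c₁ + m₂c₂) = 786.92 K.
ΔS₁ = m₁c₁ ln(T_f/T₁) = 387.072 × ln(786.92/873) = -40.18 J/K.
ΔS₂ = m₂c₂ ln(T_f/T₂) = 284.972 × ln(786.92/670) = 45.84 J/K.
ΔS_total = -40.18 + 45.84 = 5.66 J/K.

ΔS_total = 5.66 J/K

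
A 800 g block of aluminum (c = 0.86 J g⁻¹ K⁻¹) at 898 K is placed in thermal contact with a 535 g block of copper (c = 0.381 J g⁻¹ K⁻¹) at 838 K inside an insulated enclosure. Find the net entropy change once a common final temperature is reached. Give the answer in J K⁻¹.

Energy balance: T_f = (m₁c₁T₁ + m₂c₂T₂)/(m₁c₁ + m₂c₂) = 884.29 K.
ΔS₁ = m₁c₁ ln(T_f/T₁) = 688 × ln(884.29/898) = -10.588 J/K.
ΔS₂ = m₂c₂ ln(T_f/T₂) = 203.835 × ln(884.29/838) = 10.959 J/K.
ΔS_total = -10.588 + 10.959 = 0.371 J/K.

ΔS_total = 0.371 J/K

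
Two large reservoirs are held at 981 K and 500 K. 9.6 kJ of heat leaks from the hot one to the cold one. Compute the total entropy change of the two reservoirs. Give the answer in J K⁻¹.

ΔS_total = 9.41 J/K

ΔS_hot = −Q/T_H = −9600/981 = -9.786 J/K and ΔS_cold = +Q/T_C = 9600/500 = 19.2 J/K.
ΔS_total = -9.786 + 19.2 = 9.41 J/K, positive as the second law requires.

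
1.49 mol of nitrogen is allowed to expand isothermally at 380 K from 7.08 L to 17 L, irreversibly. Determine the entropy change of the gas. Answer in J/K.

Entropy is a state function, so ΔS_gas depends only on the end states.
For an isothermal ideal gas ΔS_gas = nR ln(V₂/V₁) = 1.49 × 8.314 × ln(17/7.08) = 10.9 J/K.

ΔS_gas = 10.9 J/K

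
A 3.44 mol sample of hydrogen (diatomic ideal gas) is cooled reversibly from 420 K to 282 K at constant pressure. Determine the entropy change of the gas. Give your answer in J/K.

ΔS = -39.9 J/K

At constant pressure, ΔS = nC_p ln(T₂/T₁) with C_p = 7R/2 = 29.1 J mol⁻¹ K⁻¹.
ΔS = 3.44 × 29.1 × ln(282/420) = -39.9 J/K.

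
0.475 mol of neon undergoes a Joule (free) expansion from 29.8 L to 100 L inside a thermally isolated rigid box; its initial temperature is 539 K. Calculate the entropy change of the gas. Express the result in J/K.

For an ideal gas in free expansion Q = 0 and W = 0, so T is unchanged.
Entropy is a state function; using a reversible isothermal path, ΔS_gas = nR ln(V₂/V₁) = 0.475 × 8.314 × ln(100/29.8) = 4.78 J/K.

ΔS_gas = 4.78 J/K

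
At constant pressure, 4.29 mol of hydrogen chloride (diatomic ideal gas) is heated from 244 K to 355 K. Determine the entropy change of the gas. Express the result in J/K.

ΔS = 46.8 J/K

At constant pressure, ΔS = nC_p ln(T₂/T₁) with C_p = 7R/2 = 29.1 J mol⁻¹ K⁻¹.
ΔS = 4.29 × 29.1 × ln(355/244) = 46.8 J/K.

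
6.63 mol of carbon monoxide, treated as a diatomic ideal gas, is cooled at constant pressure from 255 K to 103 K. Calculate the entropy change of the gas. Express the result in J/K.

ΔS = -175 J/K

At constant pressure, ΔS = nC_p ln(T₂/T₁) with C_p = 7R/2 = 29.1 J mol⁻¹ K⁻¹.
ΔS = 6.63 × 29.1 × ln(103/255) = -175 J/K.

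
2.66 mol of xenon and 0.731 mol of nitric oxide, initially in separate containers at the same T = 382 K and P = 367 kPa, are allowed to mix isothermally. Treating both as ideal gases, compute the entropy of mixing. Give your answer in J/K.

Mole fractions: x_A = 2.66/3.39 = 0.784, x_B = 0.216.
ΔS_mix = −R(n_A ln x_A + n_B ln x_B) = −8.314 × (2.66 ln 0.784 + 0.731 ln 0.216) = 14.7 J/K.

ΔS_mix = 14.7 J/K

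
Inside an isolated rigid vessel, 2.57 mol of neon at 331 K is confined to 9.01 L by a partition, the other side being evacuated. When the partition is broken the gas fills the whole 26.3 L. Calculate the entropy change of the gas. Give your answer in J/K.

ΔS_gas = 22.9 J/K

For an ideal gas in free expansion Q = 0 and W = 0, so T is unchanged.
Entropy is a state function; using a reversible isothermal path, ΔS_gas = nR ln(V₂/V₁) = 2.57 × 8.314 × ln(26.3/9.01) = 22.9 J/K.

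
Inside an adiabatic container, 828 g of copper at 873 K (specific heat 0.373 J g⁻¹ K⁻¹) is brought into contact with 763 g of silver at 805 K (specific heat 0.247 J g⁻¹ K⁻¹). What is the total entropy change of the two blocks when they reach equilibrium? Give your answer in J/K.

ΔS_total = 0.382 J/K

Energy balance: T_f = (m₁c₁T₁ + m₂c₂T₂)/(m₁c₁ + m₂c₂) = 847.23 K.
ΔS₁ = m₁c₁ ln(T_f/T₁) = 308.844 × ln(847.23/873) = -9.254 J/K.
ΔS₂ = m₂c₂ ln(T_f/T₂) = 188.461 × ln(847.23/805) = 9.636 J/K.
ΔS_total = -9.254 + 9.636 = 0.382 J/K.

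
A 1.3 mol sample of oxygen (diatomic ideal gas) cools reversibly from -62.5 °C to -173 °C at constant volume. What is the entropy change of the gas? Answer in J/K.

In kelvin: T₁ = 210.65 K, T₂ = 100.15 K. At constant volume, ΔS = nC_V ln(T₂/T₁) with C_V = 5R/2 = 20.79 J mol⁻¹ K⁻¹.
ΔS = 1.3 × 20.79 × ln(100.15/210.65) = -20.1 J/K.

ΔS = -20.1 J/K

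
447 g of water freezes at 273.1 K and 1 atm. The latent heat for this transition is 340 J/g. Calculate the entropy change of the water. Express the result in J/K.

Heat released by the substance: Q = −mL = −447 × 340 = −151980 J.
At constant T, ΔS = Q_rev/T = −151980 / 273.1 = -556 J/K.

ΔS = -556 J/K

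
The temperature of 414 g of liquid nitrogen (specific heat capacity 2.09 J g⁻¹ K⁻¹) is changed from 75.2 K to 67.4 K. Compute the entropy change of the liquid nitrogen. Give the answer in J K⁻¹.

ΔS = -94.8 J/K

ΔS = ∫dQ_rev/T = m c ln(T₂/T₁) = 414 × 2.09 × ln(67.4/75.2) = -94.8 J/K.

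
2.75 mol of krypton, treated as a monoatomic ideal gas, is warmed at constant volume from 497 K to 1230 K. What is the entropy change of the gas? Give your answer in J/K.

At constant volume, ΔS = nC_V ln(T₂/T₁) with C_V = 3R/2 = 12.47 J mol⁻¹ K⁻¹.
ΔS = 2.75 × 12.47 × ln(1230/497) = 31.1 J/K.

ΔS = 31.1 J/K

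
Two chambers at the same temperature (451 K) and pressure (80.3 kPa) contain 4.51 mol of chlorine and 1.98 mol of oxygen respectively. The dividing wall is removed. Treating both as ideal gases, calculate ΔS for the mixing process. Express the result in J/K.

ΔS_mix = 33.2 J/K

Mole fractions: x_A = 4.51/6.49 = 0.695, x_B = 0.305.
ΔS_mix = −R(n_A ln x_A + n_B ln x_B) = −8.314 × (4.51 ln 0.695 + 1.98 ln 0.305) = 33.2 J/K.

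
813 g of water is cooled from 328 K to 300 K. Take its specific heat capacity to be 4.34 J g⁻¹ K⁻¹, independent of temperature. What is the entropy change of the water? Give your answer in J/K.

ΔS = ∫dQ_rev/T = m c ln(T₂/T₁) = 813 × 4.34 × ln(300/328) = -315 J/K.

ΔS = -315 J/K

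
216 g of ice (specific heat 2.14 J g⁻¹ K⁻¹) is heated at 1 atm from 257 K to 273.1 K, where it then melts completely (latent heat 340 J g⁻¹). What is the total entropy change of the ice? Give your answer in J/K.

Warming step: ΔS₁ = m c ln(T_tr/T_i) = 216 × 2.14 × ln(273.1/257) = 28.09 J/K.
Phase change: ΔS₂ = +mL/T_tr = 216 × 340 / 273.1 = 268.9 J/K.
ΔS_total = (28.09) + (268.9) = 297 J/K.

ΔS = 297 J/K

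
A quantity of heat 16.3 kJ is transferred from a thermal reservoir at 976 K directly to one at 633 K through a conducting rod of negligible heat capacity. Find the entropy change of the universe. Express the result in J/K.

ΔS_hot = −Q/T_H = −16300/976 = -16.7 J/K and ΔS_cold = +Q/T_C = 16300/633 = 25.75 J/K.
ΔS_total = -16.7 + 25.75 = 9.05 J/K, positive as the second law requires.

ΔS_total = 9.05 J/K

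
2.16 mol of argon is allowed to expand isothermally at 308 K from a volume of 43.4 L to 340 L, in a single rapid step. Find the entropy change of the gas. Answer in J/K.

Entropy is a state function, so ΔS_gas depends only on the end states.
For an isothermal ideal gas ΔS_gas = nR ln(V₂/V₁) = 2.16 × 8.314 × ln(340/43.4) = 37 J/K.

ΔS_gas = 37 J/K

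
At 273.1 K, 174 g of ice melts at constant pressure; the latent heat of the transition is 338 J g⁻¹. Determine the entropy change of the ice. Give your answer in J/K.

Heat absorbed by the substance: Q = mL = 174 × 338 = 58812 J.
At constant T, ΔS = Q_rev/T = 58812 / 273.1 = 215 J/K.

ΔS = 215 J/K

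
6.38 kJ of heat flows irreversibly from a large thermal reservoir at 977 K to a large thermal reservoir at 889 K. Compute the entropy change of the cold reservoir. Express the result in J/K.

ΔS_cold = 7.18 J/K

The cold reservoir gains heat Q, so ΔS_cold = +Q/T_C = 6380/889 = 7.18 J/K.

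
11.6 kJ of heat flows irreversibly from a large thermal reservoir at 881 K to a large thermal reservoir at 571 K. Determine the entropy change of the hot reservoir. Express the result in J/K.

ΔS_hot = -13.2 J/K

The hot reservoir loses heat Q, so ΔS_hot = −Q/T_H = −11600/881 = -13.2 J/K.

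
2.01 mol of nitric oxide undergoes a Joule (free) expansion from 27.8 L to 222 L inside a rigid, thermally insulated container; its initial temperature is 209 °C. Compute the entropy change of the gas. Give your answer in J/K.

ΔS_gas = 34.7 J/K

No heat is exchanged and no work is done, so the ideal-gas temperature stays constant.
Entropy is a state function; using a reversible isothermal path, ΔS_gas = nR ln(V₂/V₁) = 2.01 × 8.314 × ln(222/27.8) = 34.7 J/K.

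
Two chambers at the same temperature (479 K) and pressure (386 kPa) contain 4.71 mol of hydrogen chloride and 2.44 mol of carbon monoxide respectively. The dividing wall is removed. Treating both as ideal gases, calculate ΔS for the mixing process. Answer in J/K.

Mole fractions: x_A = 4.71/7.15 = 0.659, x_B = 0.341.
ΔS_mix = −R(n_A ln x_A + n_B ln x_B) = −8.314 × (4.71 ln 0.659 + 2.44 ln 0.341) = 38.2 J/K.

ΔS_mix = 38.2 J/K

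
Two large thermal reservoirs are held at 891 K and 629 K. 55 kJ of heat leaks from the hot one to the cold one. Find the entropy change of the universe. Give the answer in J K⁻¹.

ΔS_total = 25.7 J/K

ΔS_hot = −Q/T_H = −55000/891 = -61.73 J/K and ΔS_cold = +Q/T_C = 55000/629 = 87.44 J/K.
ΔS_total = -61.73 + 87.44 = 25.7 J/K, positive as the second law requires.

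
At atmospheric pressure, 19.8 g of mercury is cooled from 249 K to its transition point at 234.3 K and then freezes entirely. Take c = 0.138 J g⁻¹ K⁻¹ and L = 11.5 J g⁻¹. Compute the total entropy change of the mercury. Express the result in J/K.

ΔS = -1.14 J/K

Cooling step: ΔS₁ = m c ln(T_tr/T_i) = 19.8 × 0.138 × ln(234.3/249) = -0.1663 J/K.
Phase change: ΔS₂ = −mL/T_tr = −19.8 × 11.5 / 234.3 = -0.9718 J/K.
ΔS_total = (-0.1663) + (-0.9718) = -1.14 J/K.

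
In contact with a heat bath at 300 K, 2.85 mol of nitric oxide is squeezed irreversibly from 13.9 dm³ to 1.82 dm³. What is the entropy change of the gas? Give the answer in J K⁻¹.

Entropy is a state function, so ΔS_gas depends only on the end states.
For an isothermal ideal gas ΔS_gas = nR ln(V₂/V₁) = 2.85 × 8.314 × ln(1.82/13.9) = -48.2 J/K.

ΔS_gas = -48.2 J/K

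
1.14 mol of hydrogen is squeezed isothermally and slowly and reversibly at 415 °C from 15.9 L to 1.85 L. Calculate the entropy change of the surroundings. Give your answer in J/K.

For an isothermal ideal gas ΔS_gas = nR ln(V₂/V₁) = 1.14 × 8.314 × ln(1.85/15.9) = -20.4 J/K.
The process is reversible, so ΔS_surr = −ΔS_gas = 20.4 J/K and ΔS_universe = 0.

ΔS_surr = 20.4 J/K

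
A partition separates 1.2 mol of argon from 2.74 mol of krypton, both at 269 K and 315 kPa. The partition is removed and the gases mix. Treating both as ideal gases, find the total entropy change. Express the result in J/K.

Mole fractions: x_A = 1.2/3.94 = 0.305, x_B = 0.695.
ΔS_mix = −R(n_A ln x_A + n_B ln x_B) = −8.314 × (1.2 ln 0.305 + 2.74 ln 0.695) = 20.1 J/K.

ΔS_mix = 20.1 J/K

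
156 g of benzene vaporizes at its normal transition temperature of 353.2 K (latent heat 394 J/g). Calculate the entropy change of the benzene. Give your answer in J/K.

Heat absorbed by the substance: Q = mL = 156 × 394 = 61464 J.
At constant T, ΔS = Q_rev/T = 61464 / 353.2 = 174 J/K.

ΔS = 174 J/K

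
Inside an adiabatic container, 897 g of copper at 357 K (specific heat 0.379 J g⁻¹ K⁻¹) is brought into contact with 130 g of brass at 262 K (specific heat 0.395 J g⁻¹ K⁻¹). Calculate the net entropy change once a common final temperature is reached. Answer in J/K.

ΔS_total = 1.98 J/K

Energy balance: T_f = (m₁c₁T₁ + m₂c₂T₂)/(m₁c₁ + m₂c₂) = 344.53 K.
ΔS₁ = m₁c₁ ln(T_f/T₁) = 339.963 × ln(344.53/357) = -12.08 J/K.
ΔS₂ = m₂c₂ ln(T_f/T₂) = 51.35 × ln(344.53/262) = 14.06 J/K.
ΔS_total = -12.08 + 14.06 = 1.98 J/K.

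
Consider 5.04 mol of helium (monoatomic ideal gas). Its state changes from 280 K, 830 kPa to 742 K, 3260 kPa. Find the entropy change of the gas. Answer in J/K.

ΔS = nC_p ln(T₂/T₁) − nR ln(P₂/P₁), with C_p = 5R/2 = 20.79 J mol⁻¹ K⁻¹ for a monoatomic ideal gas.
ΔS = 5.04 × [20.79 × ln(742/280) − 8.314 × ln(3260/830)] = 44.8 J/K.

ΔS = 44.8 J/K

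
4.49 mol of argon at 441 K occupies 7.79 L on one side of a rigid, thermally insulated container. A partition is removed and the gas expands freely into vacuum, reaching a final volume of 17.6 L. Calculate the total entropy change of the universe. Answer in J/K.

ΔS_universe = 30.4 J/K

No heat is exchanged and no work is done, so the ideal-gas temperature stays constant.
Entropy is a state function; using a reversible isothermal path, ΔS_gas = nR ln(V₂/V₁) = 4.49 × 8.314 × ln(17.6/7.79) = 30.4 J/K.
The insulated surroundings exchange no heat, so ΔS_surr = 0 and ΔS_universe = ΔS_gas.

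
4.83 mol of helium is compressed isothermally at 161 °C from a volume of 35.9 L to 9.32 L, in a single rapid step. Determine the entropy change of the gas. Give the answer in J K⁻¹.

ΔS_gas = -54.2 J/K

Entropy is a state function, so ΔS_gas depends only on the end states.
For an isothermal ideal gas ΔS_gas = nR ln(V₂/V₁) = 4.83 × 8.314 × ln(9.32/35.9) = -54.2 J/K.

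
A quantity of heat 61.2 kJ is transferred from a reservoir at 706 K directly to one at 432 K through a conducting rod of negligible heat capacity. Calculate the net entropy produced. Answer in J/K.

ΔS_hot = −Q/T_H = −61200/706 = -86.69 J/K and ΔS_cold = +Q/T_C = 61200/432 = 141.7 J/K.
ΔS_total = -86.69 + 141.7 = 55 J/K, positive as the second law requires.

ΔS_total = 55 J/K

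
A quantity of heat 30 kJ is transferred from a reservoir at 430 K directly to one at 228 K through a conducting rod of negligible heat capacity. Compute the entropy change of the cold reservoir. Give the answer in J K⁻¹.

The cold reservoir gains heat Q, so ΔS_cold = +Q/T_C = 30000/228 = 132 J/K.

ΔS_cold = 132 J/K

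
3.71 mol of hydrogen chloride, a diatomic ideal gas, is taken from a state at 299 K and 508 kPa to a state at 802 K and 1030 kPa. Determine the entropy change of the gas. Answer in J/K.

ΔS = 84.7 J/K

ΔS = nC_p ln(T₂/T₁) − nR ln(P₂/P₁), with C_p = 7R/2 = 29.1 J mol⁻¹ K⁻¹ for a diatomic ideal gas.
ΔS = 3.71 × [29.1 × ln(802/299) − 8.314 × ln(1030/508)] = 84.7 J/K.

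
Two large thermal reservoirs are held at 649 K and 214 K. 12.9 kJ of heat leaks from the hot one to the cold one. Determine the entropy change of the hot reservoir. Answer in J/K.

ΔS_hot = -19.9 J/K

The hot reservoir loses heat Q, so ΔS_hot = −Q/T_H = −12900/649 = -19.9 J/K.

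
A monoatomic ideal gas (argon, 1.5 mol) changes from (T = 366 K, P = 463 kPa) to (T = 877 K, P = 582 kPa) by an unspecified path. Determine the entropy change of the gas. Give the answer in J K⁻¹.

ΔS = nC_p ln(T₂/T₁) − nR ln(P₂/P₁), with C_p = 5R/2 = 20.79 J mol⁻¹ K⁻¹ for a monoatomic ideal gas.
ΔS = 1.5 × [20.79 × ln(877/366) − 8.314 × ln(582/463)] = 24.4 J/K.

ΔS = 24.4 J/K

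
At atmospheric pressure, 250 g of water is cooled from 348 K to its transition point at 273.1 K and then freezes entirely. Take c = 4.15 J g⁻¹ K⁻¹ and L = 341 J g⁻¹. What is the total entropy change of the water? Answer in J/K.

ΔS = -564 J/K

Cooling step: ΔS₁ = m c ln(T_tr/T_i) = 250 × 4.15 × ln(273.1/348) = -251.5 J/K.
Phase change: ΔS₂ = −mL/T_tr = −250 × 341 / 273.1 = -312.2 J/K.
ΔS_total = (-251.5) + (-312.2) = -564 J/K.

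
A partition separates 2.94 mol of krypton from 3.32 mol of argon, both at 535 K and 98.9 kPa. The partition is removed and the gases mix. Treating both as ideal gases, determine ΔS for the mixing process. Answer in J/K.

ΔS_mix = 36 J/K

Mole fractions: x_A = 2.94/6.26 = 0.47, x_B = 0.53.
ΔS_mix = −R(n_A ln x_A + n_B ln x_B) = −8.314 × (2.94 ln 0.47 + 3.32 ln 0.53) = 36 J/K.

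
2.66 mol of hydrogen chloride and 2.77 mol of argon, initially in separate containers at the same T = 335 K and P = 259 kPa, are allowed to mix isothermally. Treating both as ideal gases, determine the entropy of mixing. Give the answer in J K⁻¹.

ΔS_mix = 31.3 J/K

Mole fractions: x_A = 2.66/5.43 = 0.49, x_B = 0.51.
ΔS_mix = −R(n_A ln x_A + n_B ln x_B) = −8.314 × (2.66 ln 0.49 + 2.77 ln 0.51) = 31.3 J/K.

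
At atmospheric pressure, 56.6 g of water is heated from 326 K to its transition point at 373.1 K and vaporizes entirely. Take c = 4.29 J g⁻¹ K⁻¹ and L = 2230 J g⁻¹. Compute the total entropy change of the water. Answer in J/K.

ΔS = 371 J/K

Warming step: ΔS₁ = m c ln(T_tr/T_i) = 56.6 × 4.29 × ln(373.1/326) = 32.77 J/K.
Phase change: ΔS₂ = +mL/T_tr = 56.6 × 2230 / 373.1 = 338.3 J/K.
ΔS_total = (32.77) + (338.3) = 371 J/K.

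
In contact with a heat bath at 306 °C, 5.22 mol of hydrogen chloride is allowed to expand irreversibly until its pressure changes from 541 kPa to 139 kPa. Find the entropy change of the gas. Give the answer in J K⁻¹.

Entropy is a state function, so ΔS_gas depends only on the end states.
For an isothermal ideal gas ΔS_gas = nR ln(P₁/P₂) = 5.22 × 8.314 × ln(541/139) = 59 J/K.

ΔS_gas = 59 J/K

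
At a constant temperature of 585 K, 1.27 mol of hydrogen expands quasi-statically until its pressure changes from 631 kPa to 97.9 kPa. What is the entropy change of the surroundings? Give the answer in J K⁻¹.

For an isothermal ideal gas ΔS_gas = nR ln(P₁/P₂) = 1.27 × 8.314 × ln(631/97.9) = 19.7 J/K.
The process is reversible, so ΔS_surr = −ΔS_gas = -19.7 J/K and ΔS_universe = 0.

ΔS_surr = -19.7 J/K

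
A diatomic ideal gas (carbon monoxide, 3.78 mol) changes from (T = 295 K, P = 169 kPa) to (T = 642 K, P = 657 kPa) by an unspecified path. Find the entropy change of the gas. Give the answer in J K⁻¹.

ΔS = 42.9 J/K

ΔS = nC_p ln(T₂/T₁) − nR ln(P₂/P₁), with C_p = 7R/2 = 29.1 J mol⁻¹ K⁻¹ for a diatomic ideal gas.
ΔS = 3.78 × [29.1 × ln(642/295) − 8.314 × ln(657/169)] = 42.9 J/K.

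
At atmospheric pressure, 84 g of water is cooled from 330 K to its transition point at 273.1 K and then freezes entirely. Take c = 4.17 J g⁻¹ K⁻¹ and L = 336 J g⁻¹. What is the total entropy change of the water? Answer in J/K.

ΔS = -170 J/K

Cooling step: ΔS₁ = m c ln(T_tr/T_i) = 84 × 4.17 × ln(273.1/330) = -66.29 J/K.
Phase change: ΔS₂ = −mL/T_tr = −84 × 336 / 273.1 = -103.3 J/K.
ΔS_total = (-66.29) + (-103.3) = -170 J/K.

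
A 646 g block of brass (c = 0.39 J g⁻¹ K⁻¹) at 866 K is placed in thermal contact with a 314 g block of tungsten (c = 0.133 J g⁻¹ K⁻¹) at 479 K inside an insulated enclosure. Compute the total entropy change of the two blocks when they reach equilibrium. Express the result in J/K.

ΔS_total = 5.45 J/K

Energy balance: T_f = (m₁c₁T₁ + m₂c₂T₂)/(m₁c₁ + m₂c₂) = 810.97 K.
ΔS₁ = m₁c₁ ln(T_f/T₁) = 251.94 × ln(810.97/866) = -16.54 J/K.
ΔS₂ = m₂c₂ ln(T_f/T₂) = 41.762 × ln(810.97/479) = 21.99 J/K.
ΔS_total = -16.54 + 21.99 = 5.45 J/K.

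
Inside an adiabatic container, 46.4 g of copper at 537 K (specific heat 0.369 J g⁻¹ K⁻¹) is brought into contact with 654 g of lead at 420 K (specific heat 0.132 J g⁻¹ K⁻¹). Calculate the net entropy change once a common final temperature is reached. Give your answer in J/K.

ΔS_total = 0.455 J/K

Energy balance: T_f = (m₁c₁T₁ + m₂c₂T₂)/(m₁c₁ + m₂c₂) = 439.36 K.
ΔS₁ = m₁c₁ ln(T_f/T₁) = 17.1216 × ln(439.36/537) = -3.436 J/K.
ΔS₂ = m₂c₂ ln(T_f/T₂) = 86.328 × ln(439.36/420) = 3.891 J/K.
ΔS_total = -3.436 + 3.891 = 0.455 J/K.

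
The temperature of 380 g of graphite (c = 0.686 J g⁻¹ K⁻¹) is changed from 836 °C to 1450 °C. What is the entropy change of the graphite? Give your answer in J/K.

In kelvin: T₁ = 1109.15 K, T₂ = 1723.15 K. ΔS = ∫dQ_rev/T = m c ln(T₂/T₁) = 380 × 0.686 × ln(1723.15/1109.15) = 115 J/K.

ΔS = 115 J/K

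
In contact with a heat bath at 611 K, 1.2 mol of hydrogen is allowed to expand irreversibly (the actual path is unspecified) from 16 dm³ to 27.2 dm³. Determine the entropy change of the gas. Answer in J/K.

Entropy is a state function, so ΔS_gas depends only on the end states.
For an isothermal ideal gas ΔS_gas = nR ln(V₂/V₁) = 1.2 × 8.314 × ln(27.2/16) = 5.29 J/K.

ΔS_gas = 5.29 J/K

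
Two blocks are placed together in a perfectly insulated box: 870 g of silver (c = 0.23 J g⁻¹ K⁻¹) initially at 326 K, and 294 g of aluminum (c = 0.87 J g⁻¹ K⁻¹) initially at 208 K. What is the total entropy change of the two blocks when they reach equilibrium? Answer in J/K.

Energy balance: T_f = (m₁c₁T₁ + m₂c₂T₂)/(m₁c₁ + m₂c₂) = 259.79 K.
ΔS₁ = m₁c₁ ln(T_f/T₁) = 200.1 × ln(259.79/326) = -45.42 J/K.
ΔS₂ = m₂c₂ ln(T_f/T₂) = 255.78 × ln(259.79/208) = 56.87 J/K.
ΔS_total = -45.42 + 56.87 = 11.4 J/K.

ΔS_total = 11.4 J/K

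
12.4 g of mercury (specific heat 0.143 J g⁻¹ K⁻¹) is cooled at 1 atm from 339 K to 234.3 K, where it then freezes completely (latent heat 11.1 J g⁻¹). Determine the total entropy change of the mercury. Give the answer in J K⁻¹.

Cooling step: ΔS₁ = m c ln(T_tr/T_i) = 12.4 × 0.143 × ln(234.3/339) = -0.655 J/K.
Phase change: ΔS₂ = −mL/T_tr = −12.4 × 11.1 / 234.3 = -0.5875 J/K.
ΔS_total = (-0.655) + (-0.5875) = -1.24 J/K.

ΔS = -1.24 J/K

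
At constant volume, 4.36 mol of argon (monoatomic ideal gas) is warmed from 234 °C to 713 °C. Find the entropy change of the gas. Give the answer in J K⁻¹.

ΔS = 36.2 J/K

In kelvin: T₁ = 507.15 K, T₂ = 986.15 K. At constant volume, ΔS = nC_V ln(T₂/T₁) with C_V = 3R/2 = 12.47 J mol⁻¹ K⁻¹.
ΔS = 4.36 × 12.47 × ln(986.15/507.15) = 36.2 J/K.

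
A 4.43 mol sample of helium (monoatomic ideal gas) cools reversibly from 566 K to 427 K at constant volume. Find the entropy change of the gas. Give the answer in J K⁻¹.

ΔS = -15.6 J/K

At constant volume, ΔS = nC_V ln(T₂/T₁) with C_V = 3R/2 = 12.47 J mol⁻¹ K⁻¹.
ΔS = 4.43 × 12.47 × ln(427/566) = -15.6 J/K.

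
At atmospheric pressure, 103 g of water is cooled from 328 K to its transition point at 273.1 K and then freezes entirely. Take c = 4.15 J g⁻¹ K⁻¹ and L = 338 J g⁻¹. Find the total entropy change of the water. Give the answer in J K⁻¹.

Cooling step: ΔS₁ = m c ln(T_tr/T_i) = 103 × 4.15 × ln(273.1/328) = -78.3 J/K.
Phase change: ΔS₂ = −mL/T_tr = −103 × 338 / 273.1 = -127.5 J/K.
ΔS_total = (-78.3) + (-127.5) = -206 J/K.

ΔS = -206 J/K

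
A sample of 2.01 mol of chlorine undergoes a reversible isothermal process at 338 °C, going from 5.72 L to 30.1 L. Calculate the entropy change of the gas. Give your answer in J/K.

ΔS_gas = 27.7 J/K

For an isothermal ideal gas ΔS_gas = nR ln(V₂/V₁) = 2.01 × 8.314 × ln(30.1/5.72) = 27.7 J/K.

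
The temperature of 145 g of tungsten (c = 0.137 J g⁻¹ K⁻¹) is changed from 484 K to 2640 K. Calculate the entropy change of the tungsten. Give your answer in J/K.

ΔS = ∫dQ_rev/T = m c ln(T₂/T₁) = 145 × 0.137 × ln(2640/484) = 33.7 J/K.

ΔS = 33.7 J/K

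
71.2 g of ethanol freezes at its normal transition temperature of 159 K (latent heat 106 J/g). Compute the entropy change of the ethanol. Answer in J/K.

Heat released by the substance: Q = −mL = −71.2 × 106 = −7547.2 J.
At constant T, ΔS = Q_rev/T = −7547.2 / 159 = -47.5 J/K.

ΔS = -47.5 J/K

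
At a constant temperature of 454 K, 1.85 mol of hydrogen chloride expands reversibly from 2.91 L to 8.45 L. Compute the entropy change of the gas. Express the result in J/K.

ΔS_gas = 16.4 J/K

For an isothermal ideal gas ΔS_gas = nR ln(V₂/V₁) = 1.85 × 8.314 × ln(8.45/2.91) = 16.4 J/K.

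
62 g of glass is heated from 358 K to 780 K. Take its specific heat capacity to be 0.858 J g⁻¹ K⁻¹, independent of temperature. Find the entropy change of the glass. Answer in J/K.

ΔS = ∫dQ_rev/T = m c ln(T₂/T₁) = 62 × 0.858 × ln(780/358) = 41.4 J/K.

ΔS = 41.4 J/K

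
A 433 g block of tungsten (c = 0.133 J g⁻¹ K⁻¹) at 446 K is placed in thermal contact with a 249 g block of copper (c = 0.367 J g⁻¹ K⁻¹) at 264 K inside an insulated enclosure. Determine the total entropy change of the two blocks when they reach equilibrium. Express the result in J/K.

Energy balance: T_f = (m₁c₁T₁ + m₂c₂T₂)/(m₁c₁ + m₂c₂) = 334.36 K.
ΔS₁ = m₁c₁ ln(T_f/T₁) = 57.589 × ln(334.36/446) = -16.59 J/K.
ΔS₂ = m₂c₂ ln(T_f/T₂) = 91.383 × ln(334.36/264) = 21.59 J/K.
ΔS_total = -16.59 + 21.59 = 5 J/K.

ΔS_total = 5 J/K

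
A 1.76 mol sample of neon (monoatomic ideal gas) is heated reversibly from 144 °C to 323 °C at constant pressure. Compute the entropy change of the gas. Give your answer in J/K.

In kelvin: T₁ = 417.15 K, T₂ = 596.15 K. At constant pressure, ΔS = nC_p ln(T₂/T₁) with C_p = 5R/2 = 20.79 J mol⁻¹ K⁻¹.
ΔS = 1.76 × 20.79 × ln(596.15/417.15) = 13.1 J/K.

ΔS = 13.1 J/K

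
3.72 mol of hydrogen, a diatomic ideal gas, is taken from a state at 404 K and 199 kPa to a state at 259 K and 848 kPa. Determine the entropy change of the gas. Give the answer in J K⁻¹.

ΔS = -93 J/K

ΔS = nC_p ln(T₂/T₁) − nR ln(P₂/P₁), with C_p = 7R/2 = 29.1 J mol⁻¹ K⁻¹ for a diatomic ideal gas.
ΔS = 3.72 × [29.1 × ln(259/404) − 8.314 × ln(848/199)] = -93 J/K.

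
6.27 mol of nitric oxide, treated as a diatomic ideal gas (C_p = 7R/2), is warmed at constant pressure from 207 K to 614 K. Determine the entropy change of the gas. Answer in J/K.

At constant pressure, ΔS = nC_p ln(T₂/T₁) with C_p = 7R/2 = 29.1 J mol⁻¹ K⁻¹.
ΔS = 6.27 × 29.1 × ln(614/207) = 198 J/K.

ΔS = 198 J/K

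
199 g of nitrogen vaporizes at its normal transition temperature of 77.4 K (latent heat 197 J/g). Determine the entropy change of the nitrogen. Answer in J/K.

Heat absorbed by the substance: Q = mL = 199 × 197 = 39203 J.
At constant T, ΔS = Q_rev/T = 39203 / 77.4 = 506 J/K.

ΔS = 506 J/K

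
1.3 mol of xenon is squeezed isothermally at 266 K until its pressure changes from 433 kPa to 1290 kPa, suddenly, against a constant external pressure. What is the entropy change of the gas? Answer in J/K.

Entropy is a state function, so ΔS_gas depends only on the end states.
For an isothermal ideal gas ΔS_gas = nR ln(P₁/P₂) = 1.3 × 8.314 × ln(433/1290) = -11.8 J/K.

ΔS_gas = -11.8 J/K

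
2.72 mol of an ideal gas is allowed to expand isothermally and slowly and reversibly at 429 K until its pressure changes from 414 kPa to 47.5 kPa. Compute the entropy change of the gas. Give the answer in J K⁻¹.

For an isothermal ideal gas ΔS_gas = nR ln(P₁/P₂) = 2.72 × 8.314 × ln(414/47.5) = 49 J/K.

ΔS_gas = 49 J/K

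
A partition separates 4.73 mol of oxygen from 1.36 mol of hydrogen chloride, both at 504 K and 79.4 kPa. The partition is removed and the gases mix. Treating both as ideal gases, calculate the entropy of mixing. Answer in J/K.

Mole fractions: x_A = 4.73/6.09 = 0.777, x_B = 0.223.
ΔS_mix = −R(n_A ln x_A + n_B ln x_B) = −8.314 × (4.73 ln 0.777 + 1.36 ln 0.223) = 26.9 J/K.

ΔS_mix = 26.9 J/K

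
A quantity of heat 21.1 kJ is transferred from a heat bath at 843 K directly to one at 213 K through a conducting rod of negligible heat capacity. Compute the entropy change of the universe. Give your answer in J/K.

ΔS_hot = −Q/T_H = −21100/843 = -25.03 J/K and ΔS_cold = +Q/T_C = 21100/213 = 99.06 J/K.
ΔS_total = -25.03 + 99.06 = 74 J/K, positive as the second law requires.

ΔS_total = 74 J/K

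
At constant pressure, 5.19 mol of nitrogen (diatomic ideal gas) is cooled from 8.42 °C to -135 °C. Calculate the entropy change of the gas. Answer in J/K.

ΔS = -108 J/K

In kelvin: T₁ = 281.57 K, T₂ = 138.15 K. At constant pressure, ΔS = nC_p ln(T₂/T₁) with C_p = 7R/2 = 29.1 J mol⁻¹ K⁻¹.
ΔS = 5.19 × 29.1 × ln(138.15/281.57) = -108 J/K.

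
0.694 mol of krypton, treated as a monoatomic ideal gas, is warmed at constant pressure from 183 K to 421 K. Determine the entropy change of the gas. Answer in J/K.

ΔS = 12 J/K

At constant pressure, ΔS = nC_p ln(T₂/T₁) with C_p = 5R/2 = 20.79 J mol⁻¹ K⁻¹.
ΔS = 0.694 × 20.79 × ln(421/183) = 12 J/K.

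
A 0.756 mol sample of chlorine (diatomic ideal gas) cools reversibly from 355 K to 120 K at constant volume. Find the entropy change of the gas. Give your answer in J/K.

At constant volume, ΔS = nC_V ln(T₂/T₁) with C_V = 5R/2 = 20.79 J mol⁻¹ K⁻¹.
ΔS = 0.756 × 20.79 × ln(120/355) = -17 J/K.

ΔS = -17 J/K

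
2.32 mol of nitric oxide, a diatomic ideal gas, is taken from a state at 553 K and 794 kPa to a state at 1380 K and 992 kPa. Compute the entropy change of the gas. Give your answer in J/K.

ΔS = nC_p ln(T₂/T₁) − nR ln(P₂/P₁), with C_p = 7R/2 = 29.1 J mol⁻¹ K⁻¹ for a diatomic ideal gas.
ΔS = 2.32 × [29.1 × ln(1380/553) − 8.314 × ln(992/794)] = 57.4 J/K.

ΔS = 57.4 J/K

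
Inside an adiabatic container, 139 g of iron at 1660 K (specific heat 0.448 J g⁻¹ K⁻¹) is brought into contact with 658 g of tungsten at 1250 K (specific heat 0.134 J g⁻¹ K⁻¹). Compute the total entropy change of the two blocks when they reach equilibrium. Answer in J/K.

ΔS_total = 1.49 J/K

Energy balance: T_f = (m₁c₁T₁ + m₂c₂T₂)/(m₁c₁ + m₂c₂) = 1419.7 K.
ΔS₁ = m₁c₁ ln(T_f/T₁) = 62.272 × ln(1419.7/1660) = -9.7373 J/K.
ΔS₂ = m₂c₂ ln(T_f/T₂) = 88.172 × ln(1419.7/1250) = 11.225 J/K.
ΔS_total = -9.7373 + 11.225 = 1.49 J/K.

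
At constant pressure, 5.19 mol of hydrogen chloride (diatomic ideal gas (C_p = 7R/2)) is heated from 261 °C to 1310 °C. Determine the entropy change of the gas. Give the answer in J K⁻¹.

In kelvin: T₁ = 534.15 K, T₂ = 1583.15 K. At constant pressure, ΔS = nC_p ln(T₂/T₁) with C_p = 7R/2 = 29.1 J mol⁻¹ K⁻¹.
ΔS = 5.19 × 29.1 × ln(1583.15/534.15) = 164 J/K.

ΔS = 164 J/K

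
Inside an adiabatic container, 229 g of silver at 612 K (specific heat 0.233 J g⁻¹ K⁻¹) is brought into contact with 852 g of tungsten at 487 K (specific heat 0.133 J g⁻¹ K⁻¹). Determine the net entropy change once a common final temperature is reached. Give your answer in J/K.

Energy balance: T_f = (m₁c₁T₁ + m₂c₂T₂)/(m₁c₁ + m₂c₂) = 527.02 K.
ΔS₁ = m₁c₁ ln(T_f/T₁) = 53.357 × ln(527.02/612) = -7.977 J/K.
ΔS₂ = m₂c₂ ln(T_f/T₂) = 113.316 × ln(527.02/487) = 8.948 J/K.
ΔS_total = -7.977 + 8.948 = 0.971 J/K.

ΔS_total = 0.971 J/K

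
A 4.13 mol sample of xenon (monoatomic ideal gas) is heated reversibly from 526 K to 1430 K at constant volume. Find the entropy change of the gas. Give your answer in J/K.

ΔS = 51.5 J/K

At constant volume, ΔS = nC_V ln(T₂/T₁) with C_V = 3R/2 = 12.47 J mol⁻¹ K⁻¹.
ΔS = 4.13 × 12.47 × ln(1430/526) = 51.5 J/K.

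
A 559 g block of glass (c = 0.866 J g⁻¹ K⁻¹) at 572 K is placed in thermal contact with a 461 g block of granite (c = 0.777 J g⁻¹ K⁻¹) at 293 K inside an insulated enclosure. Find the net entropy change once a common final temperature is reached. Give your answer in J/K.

ΔS_total = 43.8 J/K

Energy balance: T_f = (m₁c₁T₁ + m₂c₂T₂)/(m₁c₁ + m₂c₂) = 453.35 K.
ΔS₁ = m₁c₁ ln(T_f/T₁) = 484.094 × ln(453.35/572) = -112.54 J/K.
ΔS₂ = m₂c₂ ln(T_f/T₂) = 358.197 × ln(453.35/293) = 156.35 J/K.
ΔS_total = -112.54 + 156.35 = 43.8 J/K.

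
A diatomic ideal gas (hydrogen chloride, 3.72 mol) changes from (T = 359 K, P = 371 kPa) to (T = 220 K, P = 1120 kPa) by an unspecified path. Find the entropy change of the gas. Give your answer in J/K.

ΔS = -87.2 J/K

ΔS = nC_p ln(T₂/T₁) − nR ln(P₂/P₁), with C_p = 7R/2 = 29.1 J mol⁻¹ K⁻¹ for a diatomic ideal gas.
ΔS = 3.72 × [29.1 × ln(220/359) − 8.314 × ln(1120/371)] = -87.2 J/K.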